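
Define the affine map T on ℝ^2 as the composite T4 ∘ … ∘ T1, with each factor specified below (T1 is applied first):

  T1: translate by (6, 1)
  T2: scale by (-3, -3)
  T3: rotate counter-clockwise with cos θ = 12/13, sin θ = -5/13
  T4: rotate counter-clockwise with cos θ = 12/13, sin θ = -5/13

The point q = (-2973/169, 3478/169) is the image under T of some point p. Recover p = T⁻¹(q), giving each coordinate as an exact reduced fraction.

p = (3, -5/3)

T1 = [1 0 6; 0 1 1; 0 0 1]
T2·T1 = [-3 0 -18; 0 -3 -3; 0 0 1]
T3·…·T1 = [-36/13 -15/13 -231/13; 15/13 -36/13 54/13; 0 0 1]
T4·…·T1 = [-357/169 -360/169 -2502/169; 360/169 -357/169 1803/169; 0 0 1]
det M = 9; M⁻¹ = [-119/507 40/169 -6; -40/169 -119/507 -1; 0 0 1]
M⁻¹ · (-2973/169, 3478/169)ᵀ = (3, -5/3)ᵀ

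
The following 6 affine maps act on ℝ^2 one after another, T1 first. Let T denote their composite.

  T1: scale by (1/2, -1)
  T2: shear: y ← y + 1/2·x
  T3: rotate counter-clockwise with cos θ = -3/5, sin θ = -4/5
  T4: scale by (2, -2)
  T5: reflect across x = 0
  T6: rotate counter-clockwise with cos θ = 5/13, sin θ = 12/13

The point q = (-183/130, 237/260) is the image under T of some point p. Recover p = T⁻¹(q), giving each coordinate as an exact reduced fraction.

p = (3/2, 0)

T1 = [1/2 0 0; 0 -1 0; 0 0 1]
T2·T1 = [1/2 0 0; 1/4 -1 0; 0 0 1]
T3·…·T1 = [-1/10 -4/5 0; -11/20 3/5 0; 0 0 1]
T4·…·T1 = [-1/5 -8/5 0; 11/10 -6/5 0; 0 0 1]
T5·…·T1 = [1/5 8/5 0; 11/10 -6/5 0; 0 0 1]
T6·…·T1 = [-61/65 112/65 0; 79/130 66/65 0; 0 0 1]
det M = -2; M⁻¹ = [-33/65 56/65 0; 79/260 61/130 0; 0 0 1]
M⁻¹ · (-183/130, 237/260)ᵀ = (3/2, 0)ᵀ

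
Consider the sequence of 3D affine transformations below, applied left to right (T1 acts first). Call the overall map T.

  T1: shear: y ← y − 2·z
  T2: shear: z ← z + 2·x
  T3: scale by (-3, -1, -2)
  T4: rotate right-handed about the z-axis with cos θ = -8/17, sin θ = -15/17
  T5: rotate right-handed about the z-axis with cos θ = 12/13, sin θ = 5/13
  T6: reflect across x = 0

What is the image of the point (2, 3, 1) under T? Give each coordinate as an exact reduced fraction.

T1 shear: y ← y − 2·z: (2, 3, 1) → (2, 1, 1)
T2 shear: z ← z + 2·x: (2, 1, 1) → (2, 1, 5)
T3 scale by (-3, -1, -2): (2, 1, 5) → (-6, -1, -10)
T4 rotate right-handed about the z-axis with cos θ = -8/17, sin θ = -15/17: (-6, -1, -10) → (33/17, 98/17, -10)
T5 rotate right-handed about the z-axis with cos θ = 12/13, sin θ = 5/13: (33/17, 98/17, -10) → (-94/221, 1341/221, -10)
T6 reflect across x = 0: (-94/221, 1341/221, -10) → (94/221, 1341/221, -10)

T(p) = (94/221, 1341/221, -10)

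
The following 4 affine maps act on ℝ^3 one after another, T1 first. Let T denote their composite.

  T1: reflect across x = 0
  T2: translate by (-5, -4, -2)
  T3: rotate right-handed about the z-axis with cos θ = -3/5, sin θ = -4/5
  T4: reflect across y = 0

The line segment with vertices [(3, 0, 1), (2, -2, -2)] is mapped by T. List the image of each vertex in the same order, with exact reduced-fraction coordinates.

image vertices: (8/5, -44/5, -1), (-3/5, -46/5, -4)

T1 reflect across x = 0: (3, 0, 1) → (-3, 0, 1); (2, -2, -2) → (-2, -2, -2)
T2 translate by (-5, -4, -2): (-3, 0, 1) → (-8, -4, -1); (-2, -2, -2) → (-7, -6, -4)
T3 rotate right-handed about the z-axis with cos θ = -3/5, sin θ = -4/5: (-8, -4, -1) → (8/5, 44/5, -1); (-7, -6, -4) → (-3/5, 46/5, -4)
T4 reflect across y = 0: (8/5, 44/5, -1) → (8/5, -44/5, -1); (-3/5, 46/5, -4) → (-3/5, -46/5, -4)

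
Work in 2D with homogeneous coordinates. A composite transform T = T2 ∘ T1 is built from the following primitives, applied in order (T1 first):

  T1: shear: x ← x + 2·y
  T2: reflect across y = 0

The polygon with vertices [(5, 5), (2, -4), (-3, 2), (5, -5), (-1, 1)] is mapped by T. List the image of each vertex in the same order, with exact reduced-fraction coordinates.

image vertices: (15, -5), (-6, 4), (1, -2), (-5, 5), (1, -1)

T1 shear: x ← x + 2·y: (5, 5) → (15, 5); (2, -4) → (-6, -4); (-3, 2) → (1, 2); (5, -5) → (-5, -5); (-1, 1) → (1, 1)
T2 reflect across y = 0: (15, 5) → (15, -5); (-6, -4) → (-6, 4); (1, 2) → (1, -2); (-5, -5) → (-5, 5); (1, 1) → (1, -1)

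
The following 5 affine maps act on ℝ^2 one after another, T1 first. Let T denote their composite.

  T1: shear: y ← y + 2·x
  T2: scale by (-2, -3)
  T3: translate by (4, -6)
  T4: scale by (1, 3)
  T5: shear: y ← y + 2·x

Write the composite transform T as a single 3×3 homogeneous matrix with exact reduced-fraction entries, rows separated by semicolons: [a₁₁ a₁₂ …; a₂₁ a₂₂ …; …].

T = [-2 0 4; -22 -9 -10; 0 0 1]

T1 = [1 0 0; 2 1 0; 0 0 1]
T2·T1 = [-2 0 0; -6 -3 0; 0 0 1]
T3·…·T1 = [-2 0 4; -6 -3 -6; 0 0 1]
T4·…·T1 = [-2 0 4; -18 -9 -18; 0 0 1]
T5·…·T1 = [-2 0 4; -22 -9 -10; 0 0 1]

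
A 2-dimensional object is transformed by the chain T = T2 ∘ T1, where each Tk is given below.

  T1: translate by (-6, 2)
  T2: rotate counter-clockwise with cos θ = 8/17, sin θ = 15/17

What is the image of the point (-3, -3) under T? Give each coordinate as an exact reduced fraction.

T(p) = (-57/17, -143/17)

T1 translate by (-6, 2): (-3, -3) → (-9, -1)
T2 rotate counter-clockwise with cos θ = 8/17, sin θ = 15/17: (-9, -1) → (-57/17, -143/17)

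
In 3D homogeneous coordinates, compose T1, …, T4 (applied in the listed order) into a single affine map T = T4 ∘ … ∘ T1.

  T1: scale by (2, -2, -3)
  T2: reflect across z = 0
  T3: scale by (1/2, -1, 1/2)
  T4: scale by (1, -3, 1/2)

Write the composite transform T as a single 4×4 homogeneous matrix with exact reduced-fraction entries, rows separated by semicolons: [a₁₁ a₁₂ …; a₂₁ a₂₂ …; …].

T = [1 0 0 0; 0 -6 0 0; 0 0 3/4 0; 0 0 0 1]

T1 = [2 0 0 0; 0 -2 0 0; 0 0 -3 0; 0 0 0 1]
T2·T1 = [2 0 0 0; 0 -2 0 0; 0 0 3 0; 0 0 0 1]
T3·…·T1 = [1 0 0 0; 0 2 0 0; 0 0 3/2 0; 0 0 0 1]
T4·…·T1 = [1 0 0 0; 0 -6 0 0; 0 0 3/4 0; 0 0 0 1]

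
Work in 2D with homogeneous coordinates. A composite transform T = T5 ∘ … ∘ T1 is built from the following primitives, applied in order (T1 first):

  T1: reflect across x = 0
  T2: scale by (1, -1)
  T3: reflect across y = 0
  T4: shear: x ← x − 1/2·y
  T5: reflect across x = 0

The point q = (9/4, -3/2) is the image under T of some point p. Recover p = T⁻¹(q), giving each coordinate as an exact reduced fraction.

T1 = [-1 0 0; 0 1 0; 0 0 1]
T2·T1 = [-1 0 0; 0 -1 0; 0 0 1]
T3·…·T1 = [-1 0 0; 0 1 0; 0 0 1]
T4·…·T1 = [-1 -1/2 0; 0 1 0; 0 0 1]
T5·…·T1 = [1 1/2 0; 0 1 0; 0 0 1]
det M = 1; M⁻¹ = [1 -1/2 0; 0 1 0; 0 0 1]
M⁻¹ · (9/4, -3/2)ᵀ = (3, -3/2)ᵀ

p = (3, -3/2)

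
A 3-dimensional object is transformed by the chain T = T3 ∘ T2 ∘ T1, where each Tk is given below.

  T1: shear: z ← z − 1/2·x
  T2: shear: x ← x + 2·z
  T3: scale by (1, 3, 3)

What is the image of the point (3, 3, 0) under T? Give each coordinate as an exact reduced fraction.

T1 shear: z ← z − 1/2·x: (3, 3, 0) → (3, 3, -3/2)
T2 shear: x ← x + 2·z: (3, 3, -3/2) → (0, 3, -3/2)
T3 scale by (1, 3, 3): (0, 3, -3/2) → (0, 9, -9/2)

T(p) = (0, 9, -9/2)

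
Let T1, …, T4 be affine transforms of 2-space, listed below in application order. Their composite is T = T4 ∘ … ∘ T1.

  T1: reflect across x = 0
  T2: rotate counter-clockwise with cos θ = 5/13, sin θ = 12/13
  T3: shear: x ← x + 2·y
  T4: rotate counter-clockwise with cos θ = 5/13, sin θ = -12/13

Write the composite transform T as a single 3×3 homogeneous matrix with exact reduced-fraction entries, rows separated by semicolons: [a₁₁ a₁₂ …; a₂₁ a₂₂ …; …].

T = [-289/169 50/169 0; 288/169 49/169 0; 0 0 1]

T1 = [-1 0 0; 0 1 0; 0 0 1]
T2·T1 = [-5/13 -12/13 0; -12/13 5/13 0; 0 0 1]
T3·…·T1 = [-29/13 -2/13 0; -12/13 5/13 0; 0 0 1]
T4·…·T1 = [-289/169 50/169 0; 288/169 49/169 0; 0 0 1]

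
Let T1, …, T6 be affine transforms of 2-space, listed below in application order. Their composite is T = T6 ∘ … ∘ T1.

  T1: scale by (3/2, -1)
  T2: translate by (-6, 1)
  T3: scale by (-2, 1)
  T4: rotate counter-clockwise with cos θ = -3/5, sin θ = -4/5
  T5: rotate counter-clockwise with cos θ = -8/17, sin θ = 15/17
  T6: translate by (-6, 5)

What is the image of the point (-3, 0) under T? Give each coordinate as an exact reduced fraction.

T1 scale by (3/2, -1): (-3, 0) → (-9/2, 0)
T2 translate by (-6, 1): (-9/2, 0) → (-21/2, 1)
T3 scale by (-2, 1): (-21/2, 1) → (21, 1)
T4 rotate counter-clockwise with cos θ = -3/5, sin θ = -4/5: (21, 1) → (-59/5, -87/5)
T5 rotate counter-clockwise with cos θ = -8/17, sin θ = 15/17: (-59/5, -87/5) → (1777/85, -189/85)
T6 translate by (-6, 5): (1777/85, -189/85) → (1267/85, 236/85)

T(p) = (1267/85, 236/85)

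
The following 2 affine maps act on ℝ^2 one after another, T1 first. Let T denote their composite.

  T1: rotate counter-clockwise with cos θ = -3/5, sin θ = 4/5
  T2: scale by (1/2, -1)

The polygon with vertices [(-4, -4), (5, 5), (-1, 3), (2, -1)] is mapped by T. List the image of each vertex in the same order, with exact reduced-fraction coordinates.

image vertices: (14/5, 4/5), (-7/2, -1), (-9/10, 13/5), (-1/5, -11/5)

T1 rotate counter-clockwise with cos θ = -3/5, sin θ = 4/5: (-4, -4) → (28/5, -4/5); (5, 5) → (-7, 1); (-1, 3) → (-9/5, -13/5); (2, -1) → (-2/5, 11/5)
T2 scale by (1/2, -1): (28/5, -4/5) → (14/5, 4/5); (-7, 1) → (-7/2, -1); (-9/5, -13/5) → (-9/10, 13/5); (-2/5, 11/5) → (-1/5, -11/5)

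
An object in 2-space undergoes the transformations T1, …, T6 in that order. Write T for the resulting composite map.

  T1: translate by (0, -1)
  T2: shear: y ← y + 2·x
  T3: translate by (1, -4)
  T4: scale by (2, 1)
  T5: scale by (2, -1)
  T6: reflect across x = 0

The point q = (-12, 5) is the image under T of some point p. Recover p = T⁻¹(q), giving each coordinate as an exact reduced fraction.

p = (2, -4)

T1 = [1 0 0; 0 1 -1; 0 0 1]
T2·T1 = [1 0 0; 2 1 -1; 0 0 1]
T3·…·T1 = [1 0 1; 2 1 -5; 0 0 1]
T4·…·T1 = [2 0 2; 2 1 -5; 0 0 1]
T5·…·T1 = [4 0 4; -2 -1 5; 0 0 1]
T6·…·T1 = [-4 0 -4; -2 -1 5; 0 0 1]
det M = 4; M⁻¹ = [-1/4 0 -1; 1/2 -1 7; 0 0 1]
M⁻¹ · (-12, 5)ᵀ = (2, -4)ᵀ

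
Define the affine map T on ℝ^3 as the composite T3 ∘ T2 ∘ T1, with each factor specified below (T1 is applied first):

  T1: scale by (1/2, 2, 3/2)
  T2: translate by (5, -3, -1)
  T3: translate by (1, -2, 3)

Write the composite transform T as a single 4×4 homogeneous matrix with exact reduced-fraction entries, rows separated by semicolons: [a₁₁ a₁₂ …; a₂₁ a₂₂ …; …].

T = [1/2 0 0 6; 0 2 0 -5; 0 0 3/2 2; 0 0 0 1]

T1 = [1/2 0 0 0; 0 2 0 0; 0 0 3/2 0; 0 0 0 1]
T2·T1 = [1/2 0 0 5; 0 2 0 -3; 0 0 3/2 -1; 0 0 0 1]
T3·…·T1 = [1/2 0 0 6; 0 2 0 -5; 0 0 3/2 2; 0 0 0 1]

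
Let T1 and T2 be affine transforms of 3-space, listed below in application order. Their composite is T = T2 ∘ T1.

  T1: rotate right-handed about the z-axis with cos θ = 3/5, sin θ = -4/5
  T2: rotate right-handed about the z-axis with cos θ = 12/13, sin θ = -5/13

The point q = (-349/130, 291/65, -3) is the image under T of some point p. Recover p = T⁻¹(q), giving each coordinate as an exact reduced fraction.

p = (-5, -3/2, -3)

T1 = [3/5 4/5 0 0; -4/5 3/5 0 0; 0 0 1 0; 0 0 0 1]
T2·T1 = [16/65 63/65 0 0; -63/65 16/65 0 0; 0 0 1 0; 0 0 0 1]
det M = 1; M⁻¹ = [16/65 -63/65 0 0; 63/65 16/65 0 0; 0 0 1 0; 0 0 0 1]
M⁻¹ · (-349/130, 291/65, -3)ᵀ = (-5, -3/2, -3)ᵀ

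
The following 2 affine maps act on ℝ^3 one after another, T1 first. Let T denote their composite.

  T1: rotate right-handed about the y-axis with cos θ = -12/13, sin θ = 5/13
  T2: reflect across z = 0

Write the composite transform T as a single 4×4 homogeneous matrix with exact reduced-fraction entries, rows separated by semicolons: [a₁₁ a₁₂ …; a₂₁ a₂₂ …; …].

T1 = [-12/13 0 5/13 0; 0 1 0 0; -5/13 0 -12/13 0; 0 0 0 1]
T2·T1 = [-12/13 0 5/13 0; 0 1 0 0; 5/13 0 12/13 0; 0 0 0 1]

T = [-12/13 0 5/13 0; 0 1 0 0; 5/13 0 12/13 0; 0 0 0 1]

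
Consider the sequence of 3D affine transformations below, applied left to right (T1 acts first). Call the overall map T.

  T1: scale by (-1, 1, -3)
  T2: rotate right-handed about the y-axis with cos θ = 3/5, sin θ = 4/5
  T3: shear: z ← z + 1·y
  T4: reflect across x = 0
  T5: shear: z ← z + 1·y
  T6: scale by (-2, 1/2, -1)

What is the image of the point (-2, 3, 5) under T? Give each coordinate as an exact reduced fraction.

T(p) = (-108/5, 3/2, 23/5)

T1 scale by (-1, 1, -3): (-2, 3, 5) → (2, 3, -15)
T2 rotate right-handed about the y-axis with cos θ = 3/5, sin θ = 4/5: (2, 3, -15) → (-54/5, 3, -53/5)
T3 shear: z ← z + 1·y: (-54/5, 3, -53/5) → (-54/5, 3, -38/5)
T4 reflect across x = 0: (-54/5, 3, -38/5) → (54/5, 3, -38/5)
T5 shear: z ← z + 1·y: (54/5, 3, -38/5) → (54/5, 3, -23/5)
T6 scale by (-2, 1/2, -1): (54/5, 3, -23/5) → (-108/5, 3/2, 23/5)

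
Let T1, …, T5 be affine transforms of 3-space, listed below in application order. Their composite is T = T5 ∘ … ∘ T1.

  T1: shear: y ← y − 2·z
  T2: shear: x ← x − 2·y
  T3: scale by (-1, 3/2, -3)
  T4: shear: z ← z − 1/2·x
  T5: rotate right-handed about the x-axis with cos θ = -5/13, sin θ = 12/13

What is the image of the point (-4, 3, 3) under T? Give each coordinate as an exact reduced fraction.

T(p) = (-2, 237/26, -14/13)

T1 shear: y ← y − 2·z: (-4, 3, 3) → (-4, -3, 3)
T2 shear: x ← x − 2·y: (-4, -3, 3) → (2, -3, 3)
T3 scale by (-1, 3/2, -3): (2, -3, 3) → (-2, -9/2, -9)
T4 shear: z ← z − 1/2·x: (-2, -9/2, -9) → (-2, -9/2, -8)
T5 rotate right-handed about the x-axis with cos θ = -5/13, sin θ = 12/13: (-2, -9/2, -8) → (-2, 237/26, -14/13)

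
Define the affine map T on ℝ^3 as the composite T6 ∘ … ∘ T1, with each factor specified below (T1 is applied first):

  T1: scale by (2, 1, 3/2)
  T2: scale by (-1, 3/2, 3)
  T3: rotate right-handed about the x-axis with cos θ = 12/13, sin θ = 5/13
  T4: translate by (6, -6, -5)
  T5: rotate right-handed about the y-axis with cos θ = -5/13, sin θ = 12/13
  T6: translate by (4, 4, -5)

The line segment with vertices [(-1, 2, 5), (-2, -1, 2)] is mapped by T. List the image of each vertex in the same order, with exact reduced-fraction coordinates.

image vertices: (2796/169, -205/26, -3193/169), (452/169, -89/13, -5165/338)

T1 scale by (2, 1, 3/2): (-1, 2, 5) → (-2, 2, 15/2); (-2, -1, 2) → (-4, -1, 3)
T2 scale by (-1, 3/2, 3): (-2, 2, 15/2) → (2, 3, 45/2); (-4, -1, 3) → (4, -3/2, 9)
T3 rotate right-handed about the x-axis with cos θ = 12/13, sin θ = 5/13: (2, 3, 45/2) → (2, -153/26, 285/13); (4, -3/2, 9) → (4, -63/13, 201/26)
T4 translate by (6, -6, -5): (2, -153/26, 285/13) → (8, -309/26, 220/13); (4, -63/13, 201/26) → (10, -141/13, 71/26)
T5 rotate right-handed about the y-axis with cos θ = -5/13, sin θ = 12/13: (8, -309/26, 220/13) → (2120/169, -309/26, -2348/169); (10, -141/13, 71/26) → (-224/169, -141/13, -3475/338)
T6 translate by (4, 4, -5): (2120/169, -309/26, -2348/169) → (2796/169, -205/26, -3193/169); (-224/169, -141/13, -3475/338) → (452/169, -89/13, -5165/338)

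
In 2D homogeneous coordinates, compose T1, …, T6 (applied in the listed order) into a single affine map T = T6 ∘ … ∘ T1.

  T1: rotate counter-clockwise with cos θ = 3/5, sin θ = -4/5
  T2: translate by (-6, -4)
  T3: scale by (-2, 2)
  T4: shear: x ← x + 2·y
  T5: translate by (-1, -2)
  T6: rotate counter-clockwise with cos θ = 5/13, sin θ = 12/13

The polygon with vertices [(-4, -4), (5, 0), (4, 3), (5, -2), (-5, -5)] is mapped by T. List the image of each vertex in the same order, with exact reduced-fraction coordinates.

T1 rotate counter-clockwise with cos θ = 3/5, sin θ = -4/5: (-4, -4) → (-28/5, 4/5); (5, 0) → (3, -4); (4, 3) → (24/5, -7/5); (5, -2) → (7/5, -26/5); (-5, -5) → (-7, 1)
T2 translate by (-6, -4): (-28/5, 4/5) → (-58/5, -16/5); (3, -4) → (-3, -8); (24/5, -7/5) → (-6/5, -27/5); (7/5, -26/5) → (-23/5, -46/5); (-7, 1) → (-13, -3)
T3 scale by (-2, 2): (-58/5, -16/5) → (116/5, -32/5); (-3, -8) → (6, -16); (-6/5, -27/5) → (12/5, -54/5); (-23/5, -46/5) → (46/5, -92/5); (-13, -3) → (26, -6)
T4 shear: x ← x + 2·y: (116/5, -32/5) → (52/5, -32/5); (6, -16) → (-26, -16); (12/5, -54/5) → (-96/5, -54/5); (46/5, -92/5) → (-138/5, -92/5); (26, -6) → (14, -6)
T5 translate by (-1, -2): (52/5, -32/5) → (47/5, -42/5); (-26, -16) → (-27, -18); (-96/5, -54/5) → (-101/5, -64/5); (-138/5, -92/5) → (-143/5, -102/5); (14, -6) → (13, -8)
T6 rotate counter-clockwise with cos θ = 5/13, sin θ = 12/13: (47/5, -42/5) → (739/65, 354/65); (-27, -18) → (81/13, -414/13); (-101/5, -64/5) → (263/65, -1532/65); (-143/5, -102/5) → (509/65, -2226/65); (13, -8) → (161/13, 116/13)

image vertices: (739/65, 354/65), (81/13, -414/13), (263/65, -1532/65), (509/65, -2226/65), (161/13, 116/13)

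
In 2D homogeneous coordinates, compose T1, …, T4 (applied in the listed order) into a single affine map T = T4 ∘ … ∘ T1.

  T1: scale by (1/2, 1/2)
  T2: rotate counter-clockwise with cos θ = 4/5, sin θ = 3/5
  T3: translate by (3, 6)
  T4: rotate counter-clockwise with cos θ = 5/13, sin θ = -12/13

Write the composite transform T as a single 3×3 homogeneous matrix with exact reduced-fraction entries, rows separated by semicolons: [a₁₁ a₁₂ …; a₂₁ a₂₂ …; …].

T = [28/65 33/130 87/13; -33/130 28/65 -6/13; 0 0 1]

T1 = [1/2 0 0; 0 1/2 0; 0 0 1]
T2·T1 = [2/5 -3/10 0; 3/10 2/5 0; 0 0 1]
T3·…·T1 = [2/5 -3/10 3; 3/10 2/5 6; 0 0 1]
T4·…·T1 = [28/65 33/130 87/13; -33/130 28/65 -6/13; 0 0 1]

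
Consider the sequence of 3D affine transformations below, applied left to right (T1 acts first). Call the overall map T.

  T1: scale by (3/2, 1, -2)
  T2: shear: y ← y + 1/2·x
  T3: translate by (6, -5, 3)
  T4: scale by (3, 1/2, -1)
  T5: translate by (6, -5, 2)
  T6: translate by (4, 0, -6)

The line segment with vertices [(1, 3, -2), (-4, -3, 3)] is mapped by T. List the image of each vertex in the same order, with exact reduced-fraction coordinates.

T1 scale by (3/2, 1, -2): (1, 3, -2) → (3/2, 3, 4); (-4, -3, 3) → (-6, -3, -6)
T2 shear: y ← y + 1/2·x: (3/2, 3, 4) → (3/2, 15/4, 4); (-6, -3, -6) → (-6, -6, -6)
T3 translate by (6, -5, 3): (3/2, 15/4, 4) → (15/2, -5/4, 7); (-6, -6, -6) → (0, -11, -3)
T4 scale by (3, 1/2, -1): (15/2, -5/4, 7) → (45/2, -5/8, -7); (0, -11, -3) → (0, -11/2, 3)
T5 translate by (6, -5, 2): (45/2, -5/8, -7) → (57/2, -45/8, -5); (0, -11/2, 3) → (6, -21/2, 5)
T6 translate by (4, 0, -6): (57/2, -45/8, -5) → (65/2, -45/8, -11); (6, -21/2, 5) → (10, -21/2, -1)

image vertices: (65/2, -45/8, -11), (10, -21/2, -1)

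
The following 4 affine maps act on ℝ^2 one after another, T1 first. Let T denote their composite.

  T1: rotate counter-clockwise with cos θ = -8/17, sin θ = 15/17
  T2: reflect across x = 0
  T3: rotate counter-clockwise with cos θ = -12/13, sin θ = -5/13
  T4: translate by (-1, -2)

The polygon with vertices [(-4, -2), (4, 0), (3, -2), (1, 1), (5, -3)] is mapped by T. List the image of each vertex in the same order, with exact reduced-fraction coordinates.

image vertices: (303/221, 396/221), (-305/221, -1322/221), (12/17, -88/17), (-462/221, -641/221), (334/221, -1605/221)

T1 rotate counter-clockwise with cos θ = -8/17, sin θ = 15/17: (-4, -2) → (62/17, -44/17); (4, 0) → (-32/17, 60/17); (3, -2) → (6/17, 61/17); (1, 1) → (-23/17, 7/17); (5, -3) → (5/17, 99/17)
T2 reflect across x = 0: (62/17, -44/17) → (-62/17, -44/17); (-32/17, 60/17) → (32/17, 60/17); (6/17, 61/17) → (-6/17, 61/17); (-23/17, 7/17) → (23/17, 7/17); (5/17, 99/17) → (-5/17, 99/17)
T3 rotate counter-clockwise with cos θ = -12/13, sin θ = -5/13: (-62/17, -44/17) → (524/221, 838/221); (32/17, 60/17) → (-84/221, -880/221); (-6/17, 61/17) → (29/17, -54/17); (23/17, 7/17) → (-241/221, -199/221); (-5/17, 99/17) → (555/221, -1163/221)
T4 translate by (-1, -2): (524/221, 838/221) → (303/221, 396/221); (-84/221, -880/221) → (-305/221, -1322/221); (29/17, -54/17) → (12/17, -88/17); (-241/221, -199/221) → (-462/221, -641/221); (555/221, -1163/221) → (334/221, -1605/221)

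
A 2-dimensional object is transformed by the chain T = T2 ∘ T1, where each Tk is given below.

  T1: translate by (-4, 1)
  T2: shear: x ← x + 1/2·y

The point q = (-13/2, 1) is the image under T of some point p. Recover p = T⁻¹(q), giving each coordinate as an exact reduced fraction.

p = (-3, 0)

T1 = [1 0 -4; 0 1 1; 0 0 1]
T2·T1 = [1 1/2 -7/2; 0 1 1; 0 0 1]
det M = 1; M⁻¹ = [1 -1/2 4; 0 1 -1; 0 0 1]
M⁻¹ · (-13/2, 1)ᵀ = (-3, 0)ᵀ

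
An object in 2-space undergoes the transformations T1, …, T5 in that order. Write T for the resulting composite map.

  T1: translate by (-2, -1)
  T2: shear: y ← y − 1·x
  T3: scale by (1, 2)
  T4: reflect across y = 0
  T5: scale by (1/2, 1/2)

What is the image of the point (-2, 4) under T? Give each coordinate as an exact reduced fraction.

T(p) = (-2, -7)

T1 translate by (-2, -1): (-2, 4) → (-4, 3)
T2 shear: y ← y − 1·x: (-4, 3) → (-4, 7)
T3 scale by (1, 2): (-4, 7) → (-4, 14)
T4 reflect across y = 0: (-4, 14) → (-4, -14)
T5 scale by (1/2, 1/2): (-4, -14) → (-2, -7)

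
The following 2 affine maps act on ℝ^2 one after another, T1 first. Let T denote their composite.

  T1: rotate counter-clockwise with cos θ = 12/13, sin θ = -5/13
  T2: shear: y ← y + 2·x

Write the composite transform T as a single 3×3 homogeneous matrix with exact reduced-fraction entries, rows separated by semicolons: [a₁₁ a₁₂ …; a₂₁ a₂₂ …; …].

T1 = [12/13 5/13 0; -5/13 12/13 0; 0 0 1]
T2·T1 = [12/13 5/13 0; 19/13 22/13 0; 0 0 1]

T = [12/13 5/13 0; 19/13 22/13 0; 0 0 1]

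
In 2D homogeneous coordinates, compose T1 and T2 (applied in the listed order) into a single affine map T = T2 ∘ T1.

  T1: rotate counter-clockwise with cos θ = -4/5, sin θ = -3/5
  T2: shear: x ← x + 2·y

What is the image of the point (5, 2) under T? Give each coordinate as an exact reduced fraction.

T1 rotate counter-clockwise with cos θ = -4/5, sin θ = -3/5: (5, 2) → (-14/5, -23/5)
T2 shear: x ← x + 2·y: (-14/5, -23/5) → (-12, -23/5)

T(p) = (-12, -23/5)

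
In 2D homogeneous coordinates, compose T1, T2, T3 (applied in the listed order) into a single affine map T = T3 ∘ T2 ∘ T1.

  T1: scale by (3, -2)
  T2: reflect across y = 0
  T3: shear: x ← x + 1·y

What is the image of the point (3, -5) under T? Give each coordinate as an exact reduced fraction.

T(p) = (-1, -10)

T1 scale by (3, -2): (3, -5) → (9, 10)
T2 reflect across y = 0: (9, 10) → (9, -10)
T3 shear: x ← x + 1·y: (9, -10) → (-1, -10)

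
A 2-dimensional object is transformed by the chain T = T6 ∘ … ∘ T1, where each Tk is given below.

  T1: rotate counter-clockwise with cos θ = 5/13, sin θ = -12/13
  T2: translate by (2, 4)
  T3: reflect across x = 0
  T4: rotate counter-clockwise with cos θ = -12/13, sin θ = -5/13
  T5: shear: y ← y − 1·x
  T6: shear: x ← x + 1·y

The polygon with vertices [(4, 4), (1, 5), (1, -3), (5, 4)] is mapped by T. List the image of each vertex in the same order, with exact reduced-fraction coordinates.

T1 rotate counter-clockwise with cos θ = 5/13, sin θ = -12/13: (4, 4) → (68/13, -28/13); (1, 5) → (5, 1); (1, -3) → (-31/13, -27/13); (5, 4) → (73/13, -40/13)
T2 translate by (2, 4): (68/13, -28/13) → (94/13, 24/13); (5, 1) → (7, 5); (-31/13, -27/13) → (-5/13, 25/13); (73/13, -40/13) → (99/13, 12/13)
T3 reflect across x = 0: (94/13, 24/13) → (-94/13, 24/13); (7, 5) → (-7, 5); (-5/13, 25/13) → (5/13, 25/13); (99/13, 12/13) → (-99/13, 12/13)
T4 rotate counter-clockwise with cos θ = -12/13, sin θ = -5/13: (-94/13, 24/13) → (96/13, 14/13); (-7, 5) → (109/13, -25/13); (5/13, 25/13) → (5/13, -25/13); (-99/13, 12/13) → (96/13, 27/13)
T5 shear: y ← y − 1·x: (96/13, 14/13) → (96/13, -82/13); (109/13, -25/13) → (109/13, -134/13); (5/13, -25/13) → (5/13, -30/13); (96/13, 27/13) → (96/13, -69/13)
T6 shear: x ← x + 1·y: (96/13, -82/13) → (14/13, -82/13); (109/13, -134/13) → (-25/13, -134/13); (5/13, -30/13) → (-25/13, -30/13); (96/13, -69/13) → (27/13, -69/13)

image vertices: (14/13, -82/13), (-25/13, -134/13), (-25/13, -30/13), (27/13, -69/13)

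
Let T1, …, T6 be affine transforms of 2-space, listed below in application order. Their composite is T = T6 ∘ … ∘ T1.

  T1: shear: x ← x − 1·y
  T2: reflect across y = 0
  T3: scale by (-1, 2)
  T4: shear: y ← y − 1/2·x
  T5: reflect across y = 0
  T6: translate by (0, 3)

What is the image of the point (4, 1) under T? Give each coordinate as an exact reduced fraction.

T(p) = (-3, 7/2)

T1 shear: x ← x − 1·y: (4, 1) → (3, 1)
T2 reflect across y = 0: (3, 1) → (3, -1)
T3 scale by (-1, 2): (3, -1) → (-3, -2)
T4 shear: y ← y − 1/2·x: (-3, -2) → (-3, -1/2)
T5 reflect across y = 0: (-3, -1/2) → (-3, 1/2)
T6 translate by (0, 3): (-3, 1/2) → (-3, 7/2)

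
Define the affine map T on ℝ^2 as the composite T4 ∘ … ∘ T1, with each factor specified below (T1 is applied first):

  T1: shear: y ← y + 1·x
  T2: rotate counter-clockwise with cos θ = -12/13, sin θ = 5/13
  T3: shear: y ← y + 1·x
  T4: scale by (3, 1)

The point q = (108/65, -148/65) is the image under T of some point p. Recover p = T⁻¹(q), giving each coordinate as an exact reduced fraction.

p = (-8/5, 4)

T1 = [1 0 0; 1 1 0; 0 0 1]
T2·T1 = [-17/13 -5/13 0; -7/13 -12/13 0; 0 0 1]
T3·…·T1 = [-17/13 -5/13 0; -24/13 -17/13 0; 0 0 1]
T4·…·T1 = [-51/13 -15/13 0; -24/13 -17/13 0; 0 0 1]
det M = 3; M⁻¹ = [-17/39 5/13 0; 8/13 -17/13 0; 0 0 1]
M⁻¹ · (108/65, -148/65)ᵀ = (-8/5, 4)ᵀ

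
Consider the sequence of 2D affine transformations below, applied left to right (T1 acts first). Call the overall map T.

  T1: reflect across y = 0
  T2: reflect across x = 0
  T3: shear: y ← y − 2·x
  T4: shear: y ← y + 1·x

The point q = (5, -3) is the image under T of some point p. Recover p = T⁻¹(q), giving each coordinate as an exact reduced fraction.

T1 = [1 0 0; 0 -1 0; 0 0 1]
T2·T1 = [-1 0 0; 0 -1 0; 0 0 1]
T3·…·T1 = [-1 0 0; 2 -1 0; 0 0 1]
T4·…·T1 = [-1 0 0; 1 -1 0; 0 0 1]
det M = 1; M⁻¹ = [-1 0 0; -1 -1 0; 0 0 1]
M⁻¹ · (5, -3)ᵀ = (-5, -2)ᵀ

p = (-5, -2)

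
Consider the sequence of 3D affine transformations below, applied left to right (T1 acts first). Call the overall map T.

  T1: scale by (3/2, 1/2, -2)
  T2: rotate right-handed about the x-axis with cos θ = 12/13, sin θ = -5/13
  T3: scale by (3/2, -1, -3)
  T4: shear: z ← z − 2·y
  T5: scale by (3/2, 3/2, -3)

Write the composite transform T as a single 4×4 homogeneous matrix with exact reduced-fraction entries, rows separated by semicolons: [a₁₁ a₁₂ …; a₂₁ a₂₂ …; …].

T = [27/8 0 0 0; 0 -9/13 15/13 0; 0 -9/2 -12 0; 0 0 0 1]

T1 = [3/2 0 0 0; 0 1/2 0 0; 0 0 -2 0; 0 0 0 1]
T2·T1 = [3/2 0 0 0; 0 6/13 -10/13 0; 0 -5/26 -24/13 0; 0 0 0 1]
T3·…·T1 = [9/4 0 0 0; 0 -6/13 10/13 0; 0 15/26 72/13 0; 0 0 0 1]
T4·…·T1 = [9/4 0 0 0; 0 -6/13 10/13 0; 0 3/2 4 0; 0 0 0 1]
T5·…·T1 = [27/8 0 0 0; 0 -9/13 15/13 0; 0 -9/2 -12 0; 0 0 0 1]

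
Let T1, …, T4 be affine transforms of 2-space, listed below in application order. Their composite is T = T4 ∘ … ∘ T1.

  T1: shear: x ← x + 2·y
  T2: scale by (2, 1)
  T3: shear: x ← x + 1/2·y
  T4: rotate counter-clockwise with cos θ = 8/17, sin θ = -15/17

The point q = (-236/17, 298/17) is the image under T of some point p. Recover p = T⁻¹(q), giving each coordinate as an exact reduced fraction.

T1 = [1 2 0; 0 1 0; 0 0 1]
T2·T1 = [2 4 0; 0 1 0; 0 0 1]
T3·…·T1 = [2 9/2 0; 0 1 0; 0 0 1]
T4·…·T1 = [16/17 3 0; -30/17 -7/2 0; 0 0 1]
det M = 2; M⁻¹ = [-7/4 -3/2 0; 15/17 8/17 0; 0 0 1]
M⁻¹ · (-236/17, 298/17)ᵀ = (-2, -4)ᵀ

p = (-2, -4)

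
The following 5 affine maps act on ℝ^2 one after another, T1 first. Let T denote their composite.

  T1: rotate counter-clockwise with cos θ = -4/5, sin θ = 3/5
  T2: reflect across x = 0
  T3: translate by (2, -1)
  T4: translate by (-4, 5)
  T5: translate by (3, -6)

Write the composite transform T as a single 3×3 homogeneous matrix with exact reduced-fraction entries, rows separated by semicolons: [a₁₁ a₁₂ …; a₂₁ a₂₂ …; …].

T1 = [-4/5 -3/5 0; 3/5 -4/5 0; 0 0 1]
T2·T1 = [4/5 3/5 0; 3/5 -4/5 0; 0 0 1]
T3·…·T1 = [4/5 3/5 2; 3/5 -4/5 -1; 0 0 1]
T4·…·T1 = [4/5 3/5 -2; 3/5 -4/5 4; 0 0 1]
T5·…·T1 = [4/5 3/5 1; 3/5 -4/5 -2; 0 0 1]

T = [4/5 3/5 1; 3/5 -4/5 -2; 0 0 1]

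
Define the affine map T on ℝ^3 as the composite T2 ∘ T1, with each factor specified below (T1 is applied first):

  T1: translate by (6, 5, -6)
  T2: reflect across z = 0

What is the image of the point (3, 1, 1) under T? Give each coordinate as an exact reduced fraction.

T1 translate by (6, 5, -6): (3, 1, 1) → (9, 6, -5)
T2 reflect across z = 0: (9, 6, -5) → (9, 6, 5)

T(p) = (9, 6, 5)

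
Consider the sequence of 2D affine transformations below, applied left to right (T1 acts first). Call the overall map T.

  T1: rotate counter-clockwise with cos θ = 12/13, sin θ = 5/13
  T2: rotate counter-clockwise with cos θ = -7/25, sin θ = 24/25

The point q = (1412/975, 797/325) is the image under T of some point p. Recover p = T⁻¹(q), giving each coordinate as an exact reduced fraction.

p = (1, -8/3)

T1 = [12/13 -5/13 0; 5/13 12/13 0; 0 0 1]
T2·T1 = [-204/325 -253/325 0; 253/325 -204/325 0; 0 0 1]
det M = 1; M⁻¹ = [-204/325 253/325 0; -253/325 -204/325 0; 0 0 1]
M⁻¹ · (1412/975, 797/325)ᵀ = (1, -8/3)ᵀ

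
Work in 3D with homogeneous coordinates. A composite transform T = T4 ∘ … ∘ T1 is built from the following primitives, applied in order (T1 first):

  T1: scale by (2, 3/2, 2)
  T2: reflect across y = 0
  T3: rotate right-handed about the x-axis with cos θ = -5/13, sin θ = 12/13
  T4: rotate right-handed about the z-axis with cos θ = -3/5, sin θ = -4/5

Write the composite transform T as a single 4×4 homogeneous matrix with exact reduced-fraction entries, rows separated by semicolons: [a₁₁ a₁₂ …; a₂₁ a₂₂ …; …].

T = [-6/5 6/13 -96/65 0; -8/5 -9/26 72/65 0; 0 -18/13 -10/13 0; 0 0 0 1]

T1 = [2 0 0 0; 0 3/2 0 0; 0 0 2 0; 0 0 0 1]
T2·T1 = [2 0 0 0; 0 -3/2 0 0; 0 0 2 0; 0 0 0 1]
T3·…·T1 = [2 0 0 0; 0 15/26 -24/13 0; 0 -18/13 -10/13 0; 0 0 0 1]
T4·…·T1 = [-6/5 6/13 -96/65 0; -8/5 -9/26 72/65 0; 0 -18/13 -10/13 0; 0 0 0 1]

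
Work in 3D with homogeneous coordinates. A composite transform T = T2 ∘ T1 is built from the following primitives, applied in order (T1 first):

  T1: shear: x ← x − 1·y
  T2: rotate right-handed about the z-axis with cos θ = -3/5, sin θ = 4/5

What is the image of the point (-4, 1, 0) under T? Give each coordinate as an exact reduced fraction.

T1 shear: x ← x − 1·y: (-4, 1, 0) → (-5, 1, 0)
T2 rotate right-handed about the z-axis with cos θ = -3/5, sin θ = 4/5: (-5, 1, 0) → (11/5, -23/5, 0)

T(p) = (11/5, -23/5, 0)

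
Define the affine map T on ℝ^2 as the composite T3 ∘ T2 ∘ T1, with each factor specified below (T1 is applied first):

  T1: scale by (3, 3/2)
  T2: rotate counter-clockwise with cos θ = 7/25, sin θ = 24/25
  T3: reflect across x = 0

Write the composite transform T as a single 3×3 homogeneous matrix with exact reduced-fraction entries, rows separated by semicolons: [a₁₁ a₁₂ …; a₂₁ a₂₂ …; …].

T1 = [3 0 0; 0 3/2 0; 0 0 1]
T2·T1 = [21/25 -36/25 0; 72/25 21/50 0; 0 0 1]
T3·…·T1 = [-21/25 36/25 0; 72/25 21/50 0; 0 0 1]

T = [-21/25 36/25 0; 72/25 21/50 0; 0 0 1]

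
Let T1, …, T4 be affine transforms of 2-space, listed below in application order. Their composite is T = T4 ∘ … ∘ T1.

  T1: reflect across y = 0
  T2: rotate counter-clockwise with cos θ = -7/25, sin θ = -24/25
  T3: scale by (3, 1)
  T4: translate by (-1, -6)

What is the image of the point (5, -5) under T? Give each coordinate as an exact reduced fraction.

T(p) = (46/5, -61/5)

T1 reflect across y = 0: (5, -5) → (5, 5)
T2 rotate counter-clockwise with cos θ = -7/25, sin θ = -24/25: (5, 5) → (17/5, -31/5)
T3 scale by (3, 1): (17/5, -31/5) → (51/5, -31/5)
T4 translate by (-1, -6): (51/5, -31/5) → (46/5, -61/5)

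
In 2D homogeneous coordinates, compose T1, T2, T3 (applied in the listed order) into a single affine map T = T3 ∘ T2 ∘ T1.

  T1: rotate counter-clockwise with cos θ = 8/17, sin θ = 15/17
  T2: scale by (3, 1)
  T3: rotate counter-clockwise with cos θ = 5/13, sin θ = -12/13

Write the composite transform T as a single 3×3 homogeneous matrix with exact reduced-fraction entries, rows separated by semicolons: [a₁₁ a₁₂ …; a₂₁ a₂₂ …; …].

T = [300/221 -129/221 0; -213/221 580/221 0; 0 0 1]

T1 = [8/17 -15/17 0; 15/17 8/17 0; 0 0 1]
T2·T1 = [24/17 -45/17 0; 15/17 8/17 0; 0 0 1]
T3·…·T1 = [300/221 -129/221 0; -213/221 580/221 0; 0 0 1]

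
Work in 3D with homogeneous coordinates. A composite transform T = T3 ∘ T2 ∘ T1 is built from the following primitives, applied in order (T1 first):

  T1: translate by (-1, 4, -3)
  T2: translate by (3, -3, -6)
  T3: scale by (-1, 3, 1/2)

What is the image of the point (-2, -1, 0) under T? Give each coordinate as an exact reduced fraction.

T(p) = (0, 0, -9/2)

T1 translate by (-1, 4, -3): (-2, -1, 0) → (-3, 3, -3)
T2 translate by (3, -3, -6): (-3, 3, -3) → (0, 0, -9)
T3 scale by (-1, 3, 1/2): (0, 0, -9) → (0, 0, -9/2)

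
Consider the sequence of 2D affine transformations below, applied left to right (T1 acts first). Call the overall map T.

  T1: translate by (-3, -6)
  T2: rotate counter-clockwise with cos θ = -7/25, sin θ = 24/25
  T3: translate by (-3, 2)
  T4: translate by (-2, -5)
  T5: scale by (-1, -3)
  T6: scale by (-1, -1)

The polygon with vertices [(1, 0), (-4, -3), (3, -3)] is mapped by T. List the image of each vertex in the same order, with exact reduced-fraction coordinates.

T1 translate by (-3, -6): (1, 0) → (-2, -6); (-4, -3) → (-7, -9); (3, -3) → (0, -9)
T2 rotate counter-clockwise with cos θ = -7/25, sin θ = 24/25: (-2, -6) → (158/25, -6/25); (-7, -9) → (53/5, -21/5); (0, -9) → (216/25, 63/25)
T3 translate by (-3, 2): (158/25, -6/25) → (83/25, 44/25); (53/5, -21/5) → (38/5, -11/5); (216/25, 63/25) → (141/25, 113/25)
T4 translate by (-2, -5): (83/25, 44/25) → (33/25, -81/25); (38/5, -11/5) → (28/5, -36/5); (141/25, 113/25) → (91/25, -12/25)
T5 scale by (-1, -3): (33/25, -81/25) → (-33/25, 243/25); (28/5, -36/5) → (-28/5, 108/5); (91/25, -12/25) → (-91/25, 36/25)
T6 scale by (-1, -1): (-33/25, 243/25) → (33/25, -243/25); (-28/5, 108/5) → (28/5, -108/5); (-91/25, 36/25) → (91/25, -36/25)

image vertices: (33/25, -243/25), (28/5, -108/5), (91/25, -36/25)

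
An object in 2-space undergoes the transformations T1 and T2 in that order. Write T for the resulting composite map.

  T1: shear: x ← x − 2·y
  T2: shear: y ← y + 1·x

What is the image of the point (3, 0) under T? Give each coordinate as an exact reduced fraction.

T(p) = (3, 3)

T1 shear: x ← x − 2·y: (3, 0) → (3, 0)
T2 shear: y ← y + 1·x: (3, 0) → (3, 3)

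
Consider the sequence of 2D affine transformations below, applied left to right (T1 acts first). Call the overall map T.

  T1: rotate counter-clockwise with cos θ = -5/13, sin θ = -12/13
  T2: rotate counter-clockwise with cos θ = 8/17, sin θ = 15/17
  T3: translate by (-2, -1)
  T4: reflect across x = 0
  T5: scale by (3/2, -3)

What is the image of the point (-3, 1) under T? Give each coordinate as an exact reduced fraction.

T(p) = (2073/442, -1296/221)

T1 rotate counter-clockwise with cos θ = -5/13, sin θ = -12/13: (-3, 1) → (27/13, 31/13)
T2 rotate counter-clockwise with cos θ = 8/17, sin θ = 15/17: (27/13, 31/13) → (-249/221, 653/221)
T3 translate by (-2, -1): (-249/221, 653/221) → (-691/221, 432/221)
T4 reflect across x = 0: (-691/221, 432/221) → (691/221, 432/221)
T5 scale by (3/2, -3): (691/221, 432/221) → (2073/442, -1296/221)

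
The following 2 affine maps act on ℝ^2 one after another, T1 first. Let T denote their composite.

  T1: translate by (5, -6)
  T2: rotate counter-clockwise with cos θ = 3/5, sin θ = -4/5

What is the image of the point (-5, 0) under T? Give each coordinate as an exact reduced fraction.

T1 translate by (5, -6): (-5, 0) → (0, -6)
T2 rotate counter-clockwise with cos θ = 3/5, sin θ = -4/5: (0, -6) → (-24/5, -18/5)

T(p) = (-24/5, -18/5)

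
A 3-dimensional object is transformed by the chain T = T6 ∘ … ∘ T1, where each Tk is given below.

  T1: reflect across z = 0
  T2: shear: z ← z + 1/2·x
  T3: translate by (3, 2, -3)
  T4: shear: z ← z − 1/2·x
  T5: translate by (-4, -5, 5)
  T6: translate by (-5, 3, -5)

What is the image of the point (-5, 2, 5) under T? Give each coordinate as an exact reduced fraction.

T1 reflect across z = 0: (-5, 2, 5) → (-5, 2, -5)
T2 shear: z ← z + 1/2·x: (-5, 2, -5) → (-5, 2, -15/2)
T3 translate by (3, 2, -3): (-5, 2, -15/2) → (-2, 4, -21/2)
T4 shear: z ← z − 1/2·x: (-2, 4, -21/2) → (-2, 4, -19/2)
T5 translate by (-4, -5, 5): (-2, 4, -19/2) → (-6, -1, -9/2)
T6 translate by (-5, 3, -5): (-6, -1, -9/2) → (-11, 2, -19/2)

T(p) = (-11, 2, -19/2)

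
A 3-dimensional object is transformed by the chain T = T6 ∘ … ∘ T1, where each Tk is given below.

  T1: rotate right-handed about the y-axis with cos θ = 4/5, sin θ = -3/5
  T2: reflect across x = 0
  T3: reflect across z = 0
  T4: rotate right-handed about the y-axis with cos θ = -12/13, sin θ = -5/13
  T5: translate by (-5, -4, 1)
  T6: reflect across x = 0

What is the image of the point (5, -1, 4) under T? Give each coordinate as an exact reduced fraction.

T(p) = (74/65, -5, 397/65)

T1 rotate right-handed about the y-axis with cos θ = 4/5, sin θ = -3/5: (5, -1, 4) → (8/5, -1, 31/5)
T2 reflect across x = 0: (8/5, -1, 31/5) → (-8/5, -1, 31/5)
T3 reflect across z = 0: (-8/5, -1, 31/5) → (-8/5, -1, -31/5)
T4 rotate right-handed about the y-axis with cos θ = -12/13, sin θ = -5/13: (-8/5, -1, -31/5) → (251/65, -1, 332/65)
T5 translate by (-5, -4, 1): (251/65, -1, 332/65) → (-74/65, -5, 397/65)
T6 reflect across x = 0: (-74/65, -5, 397/65) → (74/65, -5, 397/65)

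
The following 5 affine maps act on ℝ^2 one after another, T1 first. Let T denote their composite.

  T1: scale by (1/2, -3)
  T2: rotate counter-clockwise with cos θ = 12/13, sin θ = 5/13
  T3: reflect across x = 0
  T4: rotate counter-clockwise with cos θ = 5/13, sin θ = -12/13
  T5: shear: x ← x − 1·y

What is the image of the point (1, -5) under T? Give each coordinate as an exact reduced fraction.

T(p) = (29/2, 1/2)

T1 scale by (1/2, -3): (1, -5) → (1/2, 15)
T2 rotate counter-clockwise with cos θ = 12/13, sin θ = 5/13: (1/2, 15) → (-69/13, 365/26)
T3 reflect across x = 0: (-69/13, 365/26) → (69/13, 365/26)
T4 rotate counter-clockwise with cos θ = 5/13, sin θ = -12/13: (69/13, 365/26) → (15, 1/2)
T5 shear: x ← x − 1·y: (15, 1/2) → (29/2, 1/2)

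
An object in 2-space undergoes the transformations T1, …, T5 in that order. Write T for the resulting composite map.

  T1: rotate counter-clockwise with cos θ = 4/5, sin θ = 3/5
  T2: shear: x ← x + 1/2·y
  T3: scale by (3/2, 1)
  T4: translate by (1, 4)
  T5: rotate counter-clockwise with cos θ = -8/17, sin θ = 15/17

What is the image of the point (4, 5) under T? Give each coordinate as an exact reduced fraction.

T(p) = (-1024/85, 83/170)

T1 rotate counter-clockwise with cos θ = 4/5, sin θ = 3/5: (4, 5) → (1/5, 32/5)
T2 shear: x ← x + 1/2·y: (1/5, 32/5) → (17/5, 32/5)
T3 scale by (3/2, 1): (17/5, 32/5) → (51/10, 32/5)
T4 translate by (1, 4): (51/10, 32/5) → (61/10, 52/5)
T5 rotate counter-clockwise with cos θ = -8/17, sin θ = 15/17: (61/10, 52/5) → (-1024/85, 83/170)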